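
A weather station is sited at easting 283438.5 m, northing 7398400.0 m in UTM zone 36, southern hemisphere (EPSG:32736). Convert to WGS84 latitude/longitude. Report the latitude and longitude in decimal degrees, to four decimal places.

Zone 36S: λ₀ = 33°, k₀ = 0.9996, false easting 500000 m, false northing 10000000 m.
Meridian distance M = (N − FN)/k₀ = -2602641.1 m.
Inverse transverse Mercator on WGS84 gives φ = -23.51020001°, λ = 30.87910048°.

lat -23.5102°, lon 30.8791°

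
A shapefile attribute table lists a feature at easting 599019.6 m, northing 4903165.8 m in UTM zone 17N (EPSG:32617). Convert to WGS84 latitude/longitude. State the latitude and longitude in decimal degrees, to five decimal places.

Zone 17N: λ₀ = -81°, k₀ = 0.9996, false easting 500000 m.
Meridian distance M = (N − FN)/k₀ = 4905127.9 m.
Inverse transverse Mercator on WGS84 gives φ = 44.27500019°, λ = -79.75920011°.

lat 44.27500°, lon -79.75920°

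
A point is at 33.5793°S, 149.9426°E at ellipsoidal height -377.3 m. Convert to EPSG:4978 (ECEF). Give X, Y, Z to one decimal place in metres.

WGS84: a = 6378137 m, e² = 0.006694380; N(φ) = a/√(1−e²sin²φ) = 6384677.853 m.
X = (N+h)·cosφ·cosλ = -4603632.123 m; Y = (N+h)·cosφ·sinλ = 2664061.148 m; Z = (N(1−e²)+h)·sinφ = -3507456.678 m.

X -4603632.1 m, Y 2664061.1 m, Z -3507456.7 m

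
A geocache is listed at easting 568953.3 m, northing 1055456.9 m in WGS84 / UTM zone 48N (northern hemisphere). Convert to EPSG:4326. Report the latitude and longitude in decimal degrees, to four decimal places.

Zone 48N: λ₀ = 105°, k₀ = 0.9996, false easting 500000 m.
Meridian distance M = (N − FN)/k₀ = 1055879.3 m.
Inverse transverse Mercator on WGS84 gives φ = 9.54759970°, λ = 105.62830014°.

lat 9.5476°, lon 105.6283°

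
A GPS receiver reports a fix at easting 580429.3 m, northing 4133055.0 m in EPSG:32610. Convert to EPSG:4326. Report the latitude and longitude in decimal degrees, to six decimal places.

Zone 10N: λ₀ = -123°, k₀ = 0.9996, false easting 500000 m.
Meridian distance M = (N − FN)/k₀ = 4134708.9 m.
Inverse transverse Mercator on WGS84 gives φ = 37.34070004°, λ = -122.09199971°.

lat 37.340700°, lon -122.092000°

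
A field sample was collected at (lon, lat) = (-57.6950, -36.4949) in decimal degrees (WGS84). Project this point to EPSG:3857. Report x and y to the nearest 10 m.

Web Mercator is spherical with R = a = 6378137 m.
x = R·λ = 6378137 × -1.006967712 = -6422578.021 m.
y = R·ln tan(π/4 + φ/2) = 6378137 × -0.684985957 = -4368934.277 m.

x -6422580 m, y -4368930 m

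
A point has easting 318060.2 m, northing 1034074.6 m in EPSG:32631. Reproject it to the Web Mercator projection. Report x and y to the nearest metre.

Unproject from UTM 31N (λ₀ = 3°) → φ = 9.35090044°, λ = 1.34330007°.
Web Mercator (R = 6378137 m): x = 149535.480 m, y = 1045589.476 m.

x 149535 m, y 1045589 m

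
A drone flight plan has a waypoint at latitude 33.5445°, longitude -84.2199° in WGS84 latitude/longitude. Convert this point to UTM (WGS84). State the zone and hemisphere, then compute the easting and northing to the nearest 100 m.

Zone 16N: E 758100 m, N 3715100 m

Longitude -84.2199° lies in the 6° band [-90°, -84°), giving zone 16; latitude is north of the equator, so 16N.
Zone 16 central meridian λ₀ = 6×16 − 183 = -87°; Δλ = +2.7801°.
Transverse Mercator on WGS84 with k₀ = 0.9996 gives E = 758138.164 m, N = 3715115.206 m.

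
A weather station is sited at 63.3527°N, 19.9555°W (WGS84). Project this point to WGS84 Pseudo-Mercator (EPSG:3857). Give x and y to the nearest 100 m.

x -2221400 m, y 9187300 m

Web Mercator is spherical with R = a = 6378137 m.
x = R·λ = 6378137 × -0.348289179 = -2221436.099 m.
y = R·ln tan(π/4 + φ/2) = 6378137 × 1.440430169 = 9187260.957 m.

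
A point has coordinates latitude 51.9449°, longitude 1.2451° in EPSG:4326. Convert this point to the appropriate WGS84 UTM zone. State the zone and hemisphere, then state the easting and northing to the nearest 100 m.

Zone 31N: E 379400 m, N 5756400 m

Longitude 1.2451° lies in the 6° band [0°, 6°), giving zone 31; latitude is north of the equator, so 31N.
Zone 31 central meridian λ₀ = 6×31 − 183 = 3°; Δλ = -1.7549°.
Transverse Mercator on WGS84 with k₀ = 0.9996 gives E = 379381.814 m, N = 5756364.578 m.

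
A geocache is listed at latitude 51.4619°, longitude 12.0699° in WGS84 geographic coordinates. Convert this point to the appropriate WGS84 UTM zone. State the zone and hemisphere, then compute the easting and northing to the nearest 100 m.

Longitude 12.0699° lies in the 6° band [12°, 18°), giving zone 33; latitude is north of the equator, so 33N.
Zone 33 central meridian λ₀ = 6×33 − 183 = 15°; Δλ = -2.9301°.
Transverse Mercator on WGS84 with k₀ = 0.9996 gives E = 296463.981 m, N = 5705264.390 m.

Zone 33N: E 296500 m, N 5705300 m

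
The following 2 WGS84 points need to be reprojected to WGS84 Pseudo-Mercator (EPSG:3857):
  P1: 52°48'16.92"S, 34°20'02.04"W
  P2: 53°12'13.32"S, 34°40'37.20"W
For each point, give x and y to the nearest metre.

Web Mercator: x = R·λ, y = R·ln tan(π/4+φ/2), R = 6378137 m.
P1 (-52.8047°, -34.3339°) → (-3822032.265, -6946954.096) m.
P2 (-53.2037°, -34.6770°) → (-3860225.982, -7020766.151) m.

P1: x -3822032 m, y -6946954 m; P2: x -3860226 m, y -7020766 m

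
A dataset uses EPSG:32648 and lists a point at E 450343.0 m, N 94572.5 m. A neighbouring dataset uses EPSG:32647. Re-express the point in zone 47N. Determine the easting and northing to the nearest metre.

UTM 48N → geographic: φ = 0.85560031°, λ = 104.55370019°.
UTM 47N (λ₀ = 99°) forward: E = 1118895.357 m, N = 95018.582 m.

E 1118895 m, N 95019 m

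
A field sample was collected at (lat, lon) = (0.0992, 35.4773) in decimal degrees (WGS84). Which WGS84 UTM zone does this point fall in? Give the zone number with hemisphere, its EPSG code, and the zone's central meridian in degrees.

UTM zone = ⌊(λ + 180)/6⌋ + 1; 35.4773° ∈ [30°, 36°) → zone 36.
Hemisphere: N (φ ≥ 0).
Central meridian λ₀ = 6×36 − 183 = 33°.
EPSG code: 32636.

Zone 36N (EPSG:32636), central meridian 33°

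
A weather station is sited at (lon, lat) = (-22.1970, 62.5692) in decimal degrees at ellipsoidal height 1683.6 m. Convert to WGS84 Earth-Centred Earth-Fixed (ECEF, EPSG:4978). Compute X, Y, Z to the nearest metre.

X 2728428 m, Y -1113284 m, Z 5639513 m

WGS84: a = 6378137 m, e² = 0.006694380; N(φ) = a/√(1−e²sin²φ) = 6395021.930 m.
X = (N+h)·cosφ·cosλ = 2728427.571 m; Y = (N+h)·cosφ·sinλ = -1113284.019 m; Z = (N(1−e²)+h)·sinφ = 5639512.902 m.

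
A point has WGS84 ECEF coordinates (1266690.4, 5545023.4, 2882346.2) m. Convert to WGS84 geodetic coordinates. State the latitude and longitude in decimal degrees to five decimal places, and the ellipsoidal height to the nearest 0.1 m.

λ = atan2(Y, X) = 77.13229987°; p = √(X²+Y²) = 5687863.3 m.
Bowring's method on WGS84 (a = 6378137 m, b = 6356752.314 m) gives φ = 27.02919992°, h = 2746.609 m.

lat 27.02920°, lon 77.13230°, h 2746.6 m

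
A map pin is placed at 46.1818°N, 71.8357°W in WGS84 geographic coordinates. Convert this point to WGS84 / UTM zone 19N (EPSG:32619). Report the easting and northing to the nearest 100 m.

E 281100 m, N 5118200 m

Zone 19 central meridian λ₀ = 6×19 − 183 = -69°; Δλ = -2.8357°.
Transverse Mercator on WGS84 with k₀ = 0.9996 gives E = 281149.009 m, N = 5118156.273 m.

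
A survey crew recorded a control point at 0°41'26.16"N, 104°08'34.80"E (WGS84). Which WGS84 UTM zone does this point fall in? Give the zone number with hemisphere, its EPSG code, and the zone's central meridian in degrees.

UTM zone = ⌊(λ + 180)/6⌋ + 1; 104.1430° ∈ [102°, 108°) → zone 48.
Hemisphere: N (φ ≥ 0).
Central meridian λ₀ = 6×48 − 183 = 105°.
EPSG code: 32648.

Zone 48N (EPSG:32648), central meridian 105°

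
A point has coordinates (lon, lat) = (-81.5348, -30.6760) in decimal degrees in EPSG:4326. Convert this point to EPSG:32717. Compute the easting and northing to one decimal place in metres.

Zone 17 central meridian λ₀ = 6×17 − 183 = -81°; Δλ = -0.5348°.
Transverse Mercator on WGS84 with k₀ = 0.9996 gives E = 448772.589 m, N = 6606182.528 m.

E 448772.6 m, N 6606182.5 m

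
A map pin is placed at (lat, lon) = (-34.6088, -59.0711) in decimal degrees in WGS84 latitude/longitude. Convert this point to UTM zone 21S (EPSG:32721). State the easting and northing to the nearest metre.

Zone 21 central meridian λ₀ = 6×21 − 183 = -57°; Δλ = -2.0711°.
Transverse Mercator on WGS84 with k₀ = 0.9996 gives E = 310098.856 m, N = 6168388.223 m.

E 310099 m, N 6168388 m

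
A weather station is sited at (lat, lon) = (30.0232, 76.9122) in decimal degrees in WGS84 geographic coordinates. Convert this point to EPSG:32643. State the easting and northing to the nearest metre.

Zone 43 central meridian λ₀ = 6×43 − 183 = 75°; Δλ = +1.9122°.
Transverse Mercator on WGS84 with k₀ = 0.9996 gives E = 684401.570 m, N = 3322896.108 m.

E 684402 m, N 3322896 m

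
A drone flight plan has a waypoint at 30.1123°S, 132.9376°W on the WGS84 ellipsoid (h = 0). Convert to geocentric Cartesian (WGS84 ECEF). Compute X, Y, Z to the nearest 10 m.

X -3761610 m, Y -4042650 m, Z -3181150 m

WGS84: a = 6378137 m, e² = 0.006694380; N(φ) = a/√(1−e²sin²φ) = 6383517.288 m.
X = (N+h)·cosφ·cosλ = -3761609.157 m; Y = (N+h)·cosφ·sinλ = -4042650.092 m; Z = (N(1−e²)+h)·sinφ = -3181148.636 m.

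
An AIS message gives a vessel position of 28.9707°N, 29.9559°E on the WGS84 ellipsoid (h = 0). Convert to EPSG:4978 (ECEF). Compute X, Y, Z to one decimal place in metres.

WGS84: a = 6378137 m, e² = 0.006694380; N(φ) = a/√(1−e²sin²φ) = 6383151.490 m.
X = (N+h)·cosφ·cosλ = 4838390.258 m; Y = (N+h)·cosφ·sinλ = 2788482.707 m; Z = (N(1−e²)+h)·sinφ = 3071060.487 m.

X 4838390.3 m, Y 2788482.7 m, Z 3071060.5 m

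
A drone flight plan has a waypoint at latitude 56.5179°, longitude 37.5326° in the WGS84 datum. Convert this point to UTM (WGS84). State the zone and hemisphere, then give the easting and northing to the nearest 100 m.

Zone 37N: E 409700 m, N 6264700 m

Longitude 37.5326° lies in the 6° band [36°, 42°), giving zone 37; latitude is north of the equator, so 37N.
Zone 37 central meridian λ₀ = 6×37 − 183 = 39°; Δλ = -1.4674°.
Transverse Mercator on WGS84 with k₀ = 0.9996 gives E = 409712.949 m, N = 6264687.283 m.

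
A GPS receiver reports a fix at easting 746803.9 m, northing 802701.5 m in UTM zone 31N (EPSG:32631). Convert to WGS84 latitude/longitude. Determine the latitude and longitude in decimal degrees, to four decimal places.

Zone 31N: λ₀ = 3°, k₀ = 0.9996, false easting 500000 m.
Meridian distance M = (N − FN)/k₀ = 803022.7 m.
Inverse transverse Mercator on WGS84 gives φ = 7.25640042°, λ = 5.23519961°.

lat 7.2564°, lon 5.2352°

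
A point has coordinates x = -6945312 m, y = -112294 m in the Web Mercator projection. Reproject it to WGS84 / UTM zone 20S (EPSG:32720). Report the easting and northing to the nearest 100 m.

E 567800 m, N 9888500 m

Web Mercator inverse (R = 6378137 m) → φ = -1.00870205°, λ = -62.39079923°.
UTM 20S forward: E = 567779.644 m, N = 9888501.656 m.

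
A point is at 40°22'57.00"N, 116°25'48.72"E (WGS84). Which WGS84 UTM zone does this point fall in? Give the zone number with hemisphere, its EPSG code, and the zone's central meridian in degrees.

UTM zone = ⌊(λ + 180)/6⌋ + 1; 116.4302° ∈ [114°, 120°) → zone 50.
Hemisphere: N (φ ≥ 0).
Central meridian λ₀ = 6×50 − 183 = 117°.
EPSG code: 32650.

Zone 50N (EPSG:32650), central meridian 117°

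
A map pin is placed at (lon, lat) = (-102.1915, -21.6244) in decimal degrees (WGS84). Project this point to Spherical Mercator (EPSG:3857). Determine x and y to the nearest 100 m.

x -11375900 m, y -2466500 m

Web Mercator is spherical with R = a = 6378137 m.
x = R·λ = 6378137 × -1.783578143 = -11375905.743 m.
y = R·ln tan(π/4 + φ/2) = 6378137 × -0.386709985 = -2466489.263 m.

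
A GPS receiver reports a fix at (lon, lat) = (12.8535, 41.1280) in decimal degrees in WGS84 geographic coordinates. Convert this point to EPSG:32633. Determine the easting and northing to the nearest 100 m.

E 319800 m, N 4555200 m

Zone 33 central meridian λ₀ = 6×33 − 183 = 15°; Δλ = -2.1465°.
Transverse Mercator on WGS84 with k₀ = 0.9996 gives E = 319819.991 m, N = 4555186.934 m.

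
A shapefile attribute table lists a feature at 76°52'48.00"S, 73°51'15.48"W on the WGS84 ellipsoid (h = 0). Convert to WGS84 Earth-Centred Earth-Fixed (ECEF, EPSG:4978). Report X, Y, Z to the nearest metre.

WGS84: a = 6378137 m, e² = 0.006694380; N(φ) = a/√(1−e²sin²φ) = 6398482.777 m.
X = (N+h)·cosφ·cosλ = 403884.630 m; Y = (N+h)·cosφ·sinλ = -1395113.718 m; Z = (N(1−e²)+h)·sinφ = -6189746.074 m.

X 403885 m, Y -1395114 m, Z -6189746 m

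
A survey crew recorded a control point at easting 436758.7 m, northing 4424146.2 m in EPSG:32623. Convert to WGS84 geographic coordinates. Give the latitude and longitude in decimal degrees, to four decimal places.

lat 39.9651°, lon -45.7405°

Zone 23N: λ₀ = -45°, k₀ = 0.9996, false easting 500000 m.
Meridian distance M = (N − FN)/k₀ = 4425916.6 m.
Inverse transverse Mercator on WGS84 gives φ = 39.96510021°, λ = -45.74049957°.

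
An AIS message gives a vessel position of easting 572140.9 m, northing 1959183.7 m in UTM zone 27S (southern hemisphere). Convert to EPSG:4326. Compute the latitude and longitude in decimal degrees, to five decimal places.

Zone 27S: λ₀ = -21°, k₀ = 0.9996, false easting 500000 m, false northing 10000000 m.
Meridian distance M = (N − FN)/k₀ = -8044033.9 m.
Inverse transverse Mercator on WGS84 gives φ = -72.45360029°, λ = -18.85569883°.

lat -72.45360°, lon -18.85570°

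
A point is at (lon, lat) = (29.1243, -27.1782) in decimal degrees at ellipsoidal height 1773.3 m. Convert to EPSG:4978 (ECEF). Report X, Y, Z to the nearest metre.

WGS84: a = 6378137 m, e² = 0.006694380; N(φ) = a/√(1−e²sin²φ) = 6382595.662 m.
X = (N+h)·cosφ·cosλ = 4961393.170 m; Y = (N+h)·cosφ·sinλ = 2764232.737 m; Z = (N(1−e²)+h)·sinφ = -2896604.893 m.

X 4961393 m, Y 2764233 m, Z -2896605 m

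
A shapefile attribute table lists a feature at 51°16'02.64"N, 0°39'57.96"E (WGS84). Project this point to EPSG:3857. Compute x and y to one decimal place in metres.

Web Mercator is spherical with R = a = 6378137 m.
x = R·λ = 6378137 × 0.011625638 = 74149.913 m.
y = R·ln tan(π/4 + φ/2) = 6378137 × 1.045560904 = 6668730.687 m.

x 74149.9 m, y 6668730.7 m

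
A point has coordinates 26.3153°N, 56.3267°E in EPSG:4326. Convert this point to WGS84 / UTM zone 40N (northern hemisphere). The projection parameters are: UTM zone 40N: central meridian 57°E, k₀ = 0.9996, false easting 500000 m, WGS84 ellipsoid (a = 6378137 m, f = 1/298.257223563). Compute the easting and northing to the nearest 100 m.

Zone 40 central meridian λ₀ = 6×40 − 183 = 57°; Δλ = -0.6733°.
Transverse Mercator on WGS84 with k₀ = 0.9996 gives E = 432797.654 m, N = 2910777.133 m.

E 432800 m, N 2910800 m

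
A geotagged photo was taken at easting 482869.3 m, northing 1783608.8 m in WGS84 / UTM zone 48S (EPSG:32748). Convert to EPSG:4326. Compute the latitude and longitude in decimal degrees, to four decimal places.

lat -74.0383°, lon 104.4419°

Zone 48S: λ₀ = 105°, k₀ = 0.9996, false easting 500000 m, false northing 10000000 m.
Meridian distance M = (N − FN)/k₀ = -8219679.1 m.
Inverse transverse Mercator on WGS84 gives φ = -74.03829997°, λ = 104.44190106°.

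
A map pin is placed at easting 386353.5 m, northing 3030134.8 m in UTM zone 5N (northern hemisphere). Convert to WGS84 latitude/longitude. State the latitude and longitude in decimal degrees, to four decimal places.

Zone 5N: λ₀ = -153°, k₀ = 0.9996, false easting 500000 m.
Meridian distance M = (N − FN)/k₀ = 3031347.3 m.
Inverse transverse Mercator on WGS84 gives φ = 27.38979970°, λ = -154.14939970°.

lat 27.3898°, lon -154.1494°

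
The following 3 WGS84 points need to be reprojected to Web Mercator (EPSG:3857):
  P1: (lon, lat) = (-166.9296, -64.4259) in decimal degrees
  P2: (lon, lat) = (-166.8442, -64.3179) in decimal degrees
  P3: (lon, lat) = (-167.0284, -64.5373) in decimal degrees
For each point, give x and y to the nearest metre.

P1: x -18582518 m, y -9458750 m; P2: x -18573011 m, y -9430954 m; P3: x -18593516 m, y -9487536 m

Web Mercator: x = R·λ, y = R·ln tan(π/4+φ/2), R = 6378137 m.
P1 (-64.4259°, -166.9296°) → (-18582518.070, -9458750.399) m.
P2 (-64.3179°, -166.8442°) → (-18573011.386, -9430954.458) m.
P3 (-64.5373°, -167.0284°) → (-18593516.436, -9487536.340) m.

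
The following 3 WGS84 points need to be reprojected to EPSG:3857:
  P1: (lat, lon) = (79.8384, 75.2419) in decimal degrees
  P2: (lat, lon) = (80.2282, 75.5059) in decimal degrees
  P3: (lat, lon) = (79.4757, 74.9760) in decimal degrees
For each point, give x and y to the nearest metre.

Web Mercator: x = R·λ, y = R·ln tan(π/4+φ/2), R = 6378137 m.
P1 (79.8384°, 75.2419°) → (8375889.994, 15435934.924) m.
P2 (80.2282°, 75.5059°) → (8405278.340, 15686679.664) m.
P3 (79.4757°, 74.9760°) → (8346290.142, 15211028.150) m.

P1: x 8375890 m, y 15435935 m; P2: x 8405278 m, y 15686680 m; P3: x 8346290 m, y 15211028 m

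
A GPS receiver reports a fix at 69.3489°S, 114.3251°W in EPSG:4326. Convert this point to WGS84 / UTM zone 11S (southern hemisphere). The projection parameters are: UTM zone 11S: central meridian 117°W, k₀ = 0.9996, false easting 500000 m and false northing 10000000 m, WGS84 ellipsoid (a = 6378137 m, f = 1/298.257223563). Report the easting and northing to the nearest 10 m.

Zone 11 central meridian λ₀ = 6×11 − 183 = -117°; Δλ = +2.6749°.
Transverse Mercator on WGS84 with k₀ = 0.9996 gives E = 605254.194 m, N = 2304433.550 m.

E 605250 m, N 2304430 m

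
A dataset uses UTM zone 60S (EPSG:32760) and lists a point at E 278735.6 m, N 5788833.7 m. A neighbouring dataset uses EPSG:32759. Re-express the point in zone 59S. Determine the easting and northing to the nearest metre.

E 805431 m, N 5786117 m

UTM 60S → geographic: φ = -38.02120023°, λ = 174.47929981°.
UTM 59S (λ₀ = 171°) forward: E = 805430.947 m, N = 5786116.644 m.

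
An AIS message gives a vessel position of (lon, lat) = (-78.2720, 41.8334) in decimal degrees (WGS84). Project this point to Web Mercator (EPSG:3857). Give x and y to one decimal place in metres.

Web Mercator is spherical with R = a = 6378137 m.
x = R·λ = 6378137 × -1.366104112 = -8713199.183 m.
y = R·ln tan(π/4 + φ/2) = 6378137 × 0.805259616 = 5136056.149 m.

x -8713199.2 m, y 5136056.1 m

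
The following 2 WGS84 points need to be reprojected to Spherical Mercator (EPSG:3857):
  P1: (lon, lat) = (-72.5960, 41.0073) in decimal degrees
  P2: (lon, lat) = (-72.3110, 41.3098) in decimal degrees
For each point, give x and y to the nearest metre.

P1: x -8081350 m, y 5013418 m; P2: x -8049624 m, y 5058145 m

Web Mercator: x = R·λ, y = R·ln tan(π/4+φ/2), R = 6378137 m.
P1 (41.0073°, -72.5960°) → (-8081349.754, 5013418.472) m.
P2 (41.3098°, -72.3110°) → (-8049623.699, 5058145.045) m.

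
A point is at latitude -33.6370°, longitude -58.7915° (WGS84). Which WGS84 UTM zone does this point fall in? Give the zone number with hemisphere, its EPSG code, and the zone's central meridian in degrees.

Zone 21S (EPSG:32721), central meridian -57°

UTM zone = ⌊(λ + 180)/6⌋ + 1; -58.7915° ∈ [-60°, -54°) → zone 21.
Hemisphere: S (φ < 0).
Central meridian λ₀ = 6×21 − 183 = -57°.
EPSG code: 32721.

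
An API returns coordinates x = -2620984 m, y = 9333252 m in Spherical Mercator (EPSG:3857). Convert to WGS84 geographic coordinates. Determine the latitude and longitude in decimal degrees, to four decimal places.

R = 6378137 m. λ = x/R = -23.54469987°.
φ = 2·arctan(exp(y/R)) − 90° = 2·arctan(4.32028) − 90° = 63.93490011°.

lat 63.9349°, lon -23.5447°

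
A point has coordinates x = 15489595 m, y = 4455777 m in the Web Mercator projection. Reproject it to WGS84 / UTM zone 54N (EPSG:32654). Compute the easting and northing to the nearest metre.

Web Mercator inverse (R = 6378137 m) → φ = 37.11950243°, λ = 139.14539933°.
UTM 54N forward: E = 335235.640 m, N = 4109738.869 m.

E 335236 m, N 4109739 m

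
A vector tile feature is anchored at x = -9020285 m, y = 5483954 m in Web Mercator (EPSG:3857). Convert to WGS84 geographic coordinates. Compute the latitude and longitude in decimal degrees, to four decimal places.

lat 44.1195°, lon -81.0306°

R = 6378137 m. λ = x/R = -81.03059883°.
φ = 2·arctan(exp(y/R)) − 90° = 2·arctan(2.36270) − 90° = 44.11950164°.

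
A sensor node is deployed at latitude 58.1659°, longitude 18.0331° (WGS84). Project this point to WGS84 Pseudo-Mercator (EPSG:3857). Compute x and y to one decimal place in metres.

Web Mercator is spherical with R = a = 6378137 m.
x = R·λ = 6378137 × 0.314736969 = 2007435.509 m.
y = R·ln tan(π/4 + φ/2) = 6378137 × 1.254637363 = 8002248.989 m.

x 2007435.5 m, y 8002249.0 m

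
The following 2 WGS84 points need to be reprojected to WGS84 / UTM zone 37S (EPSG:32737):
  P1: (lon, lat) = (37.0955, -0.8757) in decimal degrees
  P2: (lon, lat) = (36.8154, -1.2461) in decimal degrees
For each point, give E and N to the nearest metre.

UTM zone 37S: λ₀ = 39°, k₀ = 0.9996.
P1 (-0.8757°, 37.0955°) → (288062.143, 9903154.914) m.
P2 (-1.2461°, 36.8154°) → (256906.571, 9862167.471) m.

P1: E 288062 m, N 9903155 m; P2: E 256907 m, N 9862167 m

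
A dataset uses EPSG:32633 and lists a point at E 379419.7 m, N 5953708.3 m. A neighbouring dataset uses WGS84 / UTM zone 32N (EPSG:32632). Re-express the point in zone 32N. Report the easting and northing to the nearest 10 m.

UTM 33N → geographic: φ = 53.71810006°, λ = 13.17270071°.
UTM 32N (λ₀ = 9°) forward: E = 775290.278 m, N = 5960244.945 m.

E 775290 m, N 5960240 m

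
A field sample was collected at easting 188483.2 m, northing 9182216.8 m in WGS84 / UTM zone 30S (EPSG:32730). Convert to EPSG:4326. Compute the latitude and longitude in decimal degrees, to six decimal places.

lat -7.389400°, lon -5.821700°

Zone 30S: λ₀ = -3°, k₀ = 0.9996, false easting 500000 m, false northing 10000000 m.
Meridian distance M = (N − FN)/k₀ = -818110.4 m.
Inverse transverse Mercator on WGS84 gives φ = -7.38939996°, λ = -5.82170041°.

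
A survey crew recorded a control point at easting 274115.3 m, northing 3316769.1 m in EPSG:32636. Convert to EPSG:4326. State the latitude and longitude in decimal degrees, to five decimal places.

lat 29.96100°, lon 30.65920°

Zone 36N: λ₀ = 33°, k₀ = 0.9996, false easting 500000 m.
Meridian distance M = (N − FN)/k₀ = 3318096.3 m.
Inverse transverse Mercator on WGS84 gives φ = 29.96100045°, λ = 30.65919990°.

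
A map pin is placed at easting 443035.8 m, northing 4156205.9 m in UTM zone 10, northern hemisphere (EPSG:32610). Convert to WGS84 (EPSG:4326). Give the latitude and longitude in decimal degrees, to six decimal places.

lat 37.551100°, lon -123.644900°

Zone 10N: λ₀ = -123°, k₀ = 0.9996, false easting 500000 m.
Meridian distance M = (N − FN)/k₀ = 4157869.0 m.
Inverse transverse Mercator on WGS84 gives φ = 37.55109977°, λ = -123.64489996°.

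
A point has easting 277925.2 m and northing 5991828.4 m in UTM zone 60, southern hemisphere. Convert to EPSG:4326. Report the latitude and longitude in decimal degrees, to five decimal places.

Zone 60S: λ₀ = 177°, k₀ = 0.9996, false easting 500000 m, false northing 10000000 m.
Meridian distance M = (N − FN)/k₀ = -4009775.5 m.
Inverse transverse Mercator on WGS84 gives φ = -36.19289966°, λ = 174.53020037°.

lat -36.19290°, lon 174.53020°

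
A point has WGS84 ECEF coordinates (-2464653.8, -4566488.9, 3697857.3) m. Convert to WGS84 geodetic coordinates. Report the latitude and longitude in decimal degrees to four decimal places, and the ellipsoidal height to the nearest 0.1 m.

lat 35.6562°, lon -118.3569°, h 1018.9 m

λ = atan2(Y, X) = -118.35690001°; p = √(X²+Y²) = 5189155.9 m.
Bowring's method on WGS84 (a = 6378137 m, b = 6356752.314 m) gives φ = 35.65620035°, h = 1018.893 m.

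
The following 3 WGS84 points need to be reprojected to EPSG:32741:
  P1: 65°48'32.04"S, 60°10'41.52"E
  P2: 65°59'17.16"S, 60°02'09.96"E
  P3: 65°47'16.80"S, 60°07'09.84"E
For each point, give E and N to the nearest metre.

UTM zone 41S: λ₀ = 63°, k₀ = 0.9996.
P1 (-65.8089°, 60.1782°) → (371005.202, 2698491.922) m.
P2 (-65.9881°, 60.0361°) → (365456.220, 2678236.608) m.
P3 (-65.7880°, 60.1194°) → (368211.904, 2700697.431) m.

P1: E 371005 m, N 2698492 m; P2: E 365456 m, N 2678237 m; P3: E 368212 m, N 2700697 m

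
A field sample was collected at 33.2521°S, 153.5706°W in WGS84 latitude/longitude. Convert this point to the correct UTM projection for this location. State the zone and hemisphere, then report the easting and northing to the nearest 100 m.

Zone 5S: E 446800 m, N 6320600 m

Longitude -153.5706° lies in the 6° band [-156°, -150°), giving zone 5; latitude is south of the equator, so 5S.
Zone 5 central meridian λ₀ = 6×5 − 183 = -153°; Δλ = -0.5706°.
Transverse Mercator on WGS84 with k₀ = 0.9996 gives E = 446848.677 m, N = 6320619.536 m.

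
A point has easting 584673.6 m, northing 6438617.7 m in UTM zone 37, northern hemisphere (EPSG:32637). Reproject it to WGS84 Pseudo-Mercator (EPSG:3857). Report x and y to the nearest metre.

x 4501293 m, y 7984331 m

Unproject from UTM 37N (λ₀ = 39°) → φ = 58.08090040°, λ = 40.43579997°.
Web Mercator (R = 6378137 m): x = 4501292.662 m, y = 7984331.418 m.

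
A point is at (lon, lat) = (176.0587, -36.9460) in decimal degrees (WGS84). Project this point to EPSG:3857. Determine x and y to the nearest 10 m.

Web Mercator is spherical with R = a = 6378137 m.
x = R·λ = 6378137 × 3.072803992 = 19598764.834 m.
y = R·ln tan(π/4 + φ/2) = 6378137 × -0.694808304 = -4431582.554 m.

x 19598760 m, y -4431580 m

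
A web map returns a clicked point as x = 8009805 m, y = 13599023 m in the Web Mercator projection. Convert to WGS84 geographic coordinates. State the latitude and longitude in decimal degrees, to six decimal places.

lat 76.474401°, lon 71.953303°

R = 6378137 m. λ = x/R = 71.95330254°.
φ = 2·arctan(exp(y/R)) − 90° = 2·arctan(8.43282) − 90° = 76.47440052°.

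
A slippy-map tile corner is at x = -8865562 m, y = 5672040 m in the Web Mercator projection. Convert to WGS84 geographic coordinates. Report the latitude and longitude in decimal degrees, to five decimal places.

R = 6378137 m. λ = x/R = -79.64069847°.
φ = 2·arctan(exp(y/R)) − 90° = 2·arctan(2.43341) − 90° = 45.31999743°.

lat 45.32000°, lon -79.64070°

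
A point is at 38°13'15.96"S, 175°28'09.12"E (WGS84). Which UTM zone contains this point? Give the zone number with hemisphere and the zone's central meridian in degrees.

Zone 60S, central meridian 177°

UTM zone = ⌊(λ + 180)/6⌋ + 1; 175.4692° ∈ [174°, 180°) → zone 60.
Hemisphere: S (φ < 0).
Central meridian λ₀ = 6×60 − 183 = 177°.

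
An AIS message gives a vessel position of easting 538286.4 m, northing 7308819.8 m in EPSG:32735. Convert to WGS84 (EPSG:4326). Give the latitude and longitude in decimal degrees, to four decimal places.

Zone 35S: λ₀ = 27°, k₀ = 0.9996, false easting 500000 m, false northing 10000000 m.
Meridian distance M = (N − FN)/k₀ = -2692257.1 m.
Inverse transverse Mercator on WGS84 gives φ = -24.33329957°, λ = 27.37739966°.

lat -24.3333°, lon 27.3774°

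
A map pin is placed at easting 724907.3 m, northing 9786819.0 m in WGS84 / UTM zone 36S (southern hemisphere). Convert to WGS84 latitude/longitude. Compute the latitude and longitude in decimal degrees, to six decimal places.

Zone 36S: λ₀ = 33°, k₀ = 0.9996, false easting 500000 m, false northing 10000000 m.
Meridian distance M = (N − FN)/k₀ = -213266.3 m.
Inverse transverse Mercator on WGS84 gives φ = -1.92750011°, λ = 35.02190008°.

lat -1.927500°, lon 35.021900°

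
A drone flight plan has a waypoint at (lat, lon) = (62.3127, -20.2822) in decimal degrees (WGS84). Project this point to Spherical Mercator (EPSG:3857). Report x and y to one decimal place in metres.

Web Mercator is spherical with R = a = 6378137 m.
x = R·λ = 6378137 × -0.353991170 = -2257804.176 m.
y = R·ln tan(π/4 + φ/2) = 6378137 × 1.400671181 = 8933672.683 m.

x -2257804.2 m, y 8933672.7 m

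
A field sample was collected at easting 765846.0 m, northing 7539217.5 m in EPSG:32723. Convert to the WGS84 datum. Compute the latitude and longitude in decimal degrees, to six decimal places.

lat -22.232100°, lon -42.420900°

Zone 23S: λ₀ = -45°, k₀ = 0.9996, false easting 500000 m, false northing 10000000 m.
Meridian distance M = (N − FN)/k₀ = -2461767.2 m.
Inverse transverse Mercator on WGS84 gives φ = -22.23210043°, λ = -42.42090017°.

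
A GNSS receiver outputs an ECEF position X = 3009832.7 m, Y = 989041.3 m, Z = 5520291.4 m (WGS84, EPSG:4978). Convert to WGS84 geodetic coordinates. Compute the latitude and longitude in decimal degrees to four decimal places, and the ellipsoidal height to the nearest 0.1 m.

λ = atan2(Y, X) = 18.19069973°; p = √(X²+Y²) = 3168169.1 m.
Bowring's method on WGS84 (a = 6378137 m, b = 6356752.314 m) gives φ = 60.31370023°, h = 2787.647 m.

lat 60.3137°, lon 18.1907°, h 2787.6 m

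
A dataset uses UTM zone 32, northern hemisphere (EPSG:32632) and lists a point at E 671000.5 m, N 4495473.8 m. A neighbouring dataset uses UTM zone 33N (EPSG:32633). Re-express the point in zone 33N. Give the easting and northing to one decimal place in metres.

E 163248.1 m, N 4501126.7 m

UTM 32N → geographic: φ = 40.59240013°, λ = 11.02079966°.
UTM 33N (λ₀ = 15°) forward: E = 163248.139 m, N = 4501126.655 m.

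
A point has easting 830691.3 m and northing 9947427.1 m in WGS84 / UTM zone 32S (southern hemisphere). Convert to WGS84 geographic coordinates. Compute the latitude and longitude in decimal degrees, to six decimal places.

lat -0.475000°, lon 11.970600°

Zone 32S: λ₀ = 9°, k₀ = 0.9996, false easting 500000 m, false northing 10000000 m.
Meridian distance M = (N − FN)/k₀ = -52593.9 m.
Inverse transverse Mercator on WGS84 gives φ = -0.47499999°, λ = 11.97060010°.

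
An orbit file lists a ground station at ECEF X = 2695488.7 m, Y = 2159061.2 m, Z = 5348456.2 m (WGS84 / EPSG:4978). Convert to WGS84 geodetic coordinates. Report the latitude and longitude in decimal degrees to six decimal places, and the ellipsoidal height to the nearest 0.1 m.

λ = atan2(Y, X) = 38.69440073°; p = √(X²+Y²) = 3453578.5 m.
Bowring's method on WGS84 (a = 6378137 m, b = 6356752.314 m) gives φ = 57.32410035°, h = 3545.423 m.

lat 57.324100°, lon 38.694401°, h 3545.4 m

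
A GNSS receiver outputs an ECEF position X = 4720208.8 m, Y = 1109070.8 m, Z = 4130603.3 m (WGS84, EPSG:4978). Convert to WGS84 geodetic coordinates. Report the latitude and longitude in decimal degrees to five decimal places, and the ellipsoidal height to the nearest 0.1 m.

λ = atan2(Y, X) = 13.22250053°; p = √(X²+Y²) = 4848753.4 m.
Bowring's method on WGS84 (a = 6378137 m, b = 6356752.314 m) gives φ = 40.61740024°, h = 520.527 m.

lat 40.61740°, lon 13.22250°, h 520.5 m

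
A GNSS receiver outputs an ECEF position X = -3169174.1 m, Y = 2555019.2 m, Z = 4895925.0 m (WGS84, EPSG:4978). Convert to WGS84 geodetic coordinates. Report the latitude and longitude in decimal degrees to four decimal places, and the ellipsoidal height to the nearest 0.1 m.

λ = atan2(Y, X) = 141.12389978°; p = √(X²+Y²) = 4070846.1 m.
Bowring's method on WGS84 (a = 6378137 m, b = 6356752.314 m) gives φ = 50.44630017°, h = 1782.286 m.

lat 50.4463°, lon 141.1239°, h 1782.3 m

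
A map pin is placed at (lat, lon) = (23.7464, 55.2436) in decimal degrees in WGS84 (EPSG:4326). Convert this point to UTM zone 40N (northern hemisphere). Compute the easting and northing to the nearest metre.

E 320987 m, N 2627255 m

Zone 40 central meridian λ₀ = 6×40 − 183 = 57°; Δλ = -1.7564°.
Transverse Mercator on WGS84 with k₀ = 0.9996 gives E = 320987.261 m, N = 2627255.091 m.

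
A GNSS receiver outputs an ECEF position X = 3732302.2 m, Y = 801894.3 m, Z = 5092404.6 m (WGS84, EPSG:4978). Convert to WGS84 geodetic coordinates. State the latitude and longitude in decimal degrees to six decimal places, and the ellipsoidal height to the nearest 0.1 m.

λ = atan2(Y, X) = 12.12579987°; p = √(X²+Y²) = 3817474.8 m.
Bowring's method on WGS84 (a = 6378137 m, b = 6356752.314 m) gives φ = 53.32780014°, h = -12.534 m.

lat 53.327800°, lon 12.125800°, h -12.5 m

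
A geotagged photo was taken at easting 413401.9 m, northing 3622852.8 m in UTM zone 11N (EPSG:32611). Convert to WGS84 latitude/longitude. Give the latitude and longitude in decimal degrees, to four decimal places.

lat 32.7401°, lon -117.9243°

Zone 11N: λ₀ = -117°, k₀ = 0.9996, false easting 500000 m.
Meridian distance M = (N − FN)/k₀ = 3624302.5 m.
Inverse transverse Mercator on WGS84 gives φ = 32.74010003°, λ = -117.92430013°.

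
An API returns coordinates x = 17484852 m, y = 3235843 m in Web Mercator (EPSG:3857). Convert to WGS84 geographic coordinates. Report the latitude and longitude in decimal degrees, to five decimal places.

R = 6378137 m. λ = x/R = 157.06909792°.
φ = 2·arctan(exp(y/R)) − 90° = 2·arctan(1.66086) − 90° = 27.89580084°.

lat 27.89580°, lon 157.06910°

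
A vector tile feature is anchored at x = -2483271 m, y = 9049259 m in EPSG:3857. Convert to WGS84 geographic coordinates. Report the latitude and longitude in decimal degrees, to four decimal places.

lat 62.7913°, lon -22.3076°

R = 6378137 m. λ = x/R = -22.30760294°.
φ = 2·arctan(exp(y/R)) − 90° = 2·arctan(4.13213) − 90° = 62.79129945°.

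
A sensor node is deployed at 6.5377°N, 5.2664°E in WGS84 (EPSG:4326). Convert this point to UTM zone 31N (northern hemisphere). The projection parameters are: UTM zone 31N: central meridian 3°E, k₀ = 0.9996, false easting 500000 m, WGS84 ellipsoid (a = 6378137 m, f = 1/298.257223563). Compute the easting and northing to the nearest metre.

Zone 31 central meridian λ₀ = 6×31 − 183 = 3°; Δλ = +2.2664°.
Transverse Mercator on WGS84 with k₀ = 0.9996 gives E = 750628.574 m, N = 723208.299 m.

E 750629 m, N 723208 m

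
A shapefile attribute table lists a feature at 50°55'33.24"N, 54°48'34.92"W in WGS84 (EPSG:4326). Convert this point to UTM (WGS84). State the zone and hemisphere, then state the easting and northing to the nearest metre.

Zone 21N: E 653929 m, N 5643869 m

Longitude -54.8097° lies in the 6° band [-60°, -54°), giving zone 21; latitude is north of the equator, so 21N.
Zone 21 central meridian λ₀ = 6×21 − 183 = -57°; Δλ = +2.1903°.
Transverse Mercator on WGS84 with k₀ = 0.9996 gives E = 653929.478 m, N = 5643869.368 m.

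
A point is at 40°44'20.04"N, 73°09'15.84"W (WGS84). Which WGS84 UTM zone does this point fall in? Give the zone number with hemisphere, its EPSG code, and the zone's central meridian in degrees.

UTM zone = ⌊(λ + 180)/6⌋ + 1; -73.1544° ∈ [-78°, -72°) → zone 18.
Hemisphere: N (φ ≥ 0).
Central meridian λ₀ = 6×18 − 183 = -75°.
EPSG code: 32618.

Zone 18N (EPSG:32618), central meridian -75°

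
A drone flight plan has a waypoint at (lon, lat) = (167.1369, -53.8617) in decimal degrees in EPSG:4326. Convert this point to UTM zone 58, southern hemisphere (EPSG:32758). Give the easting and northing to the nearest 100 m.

Zone 58 central meridian λ₀ = 6×58 − 183 = 165°; Δλ = +2.1369°.
Transverse Mercator on WGS84 with k₀ = 0.9996 gives E = 640526.790 m, N = 4029748.730 m.

E 640500 m, N 4029700 m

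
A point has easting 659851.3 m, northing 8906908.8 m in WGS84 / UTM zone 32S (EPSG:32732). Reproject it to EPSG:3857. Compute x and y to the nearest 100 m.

Unproject from UTM 32S (λ₀ = 9°) → φ = -9.88540039°, λ = 10.45789999°.
Web Mercator (R = 6378137 m): x = 1164168.101 m, y = -1105938.280 m.

x 1164200 m, y -1105900 m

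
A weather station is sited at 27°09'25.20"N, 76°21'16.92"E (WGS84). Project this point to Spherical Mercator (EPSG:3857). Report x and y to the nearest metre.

x 8499766 m, y 3143101 m

Web Mercator is spherical with R = a = 6378137 m.
x = R·λ = 6378137 × 1.332640914 = 8499766.324 m.
y = R·ln tan(π/4 + φ/2) = 6378137 × 0.492792888 = 3143100.555 m.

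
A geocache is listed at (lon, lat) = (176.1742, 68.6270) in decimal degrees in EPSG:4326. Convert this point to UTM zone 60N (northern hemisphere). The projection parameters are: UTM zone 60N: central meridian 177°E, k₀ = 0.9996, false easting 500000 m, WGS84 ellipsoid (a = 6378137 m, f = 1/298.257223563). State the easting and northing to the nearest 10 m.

E 466410 m, N 7613000 m

Zone 60 central meridian λ₀ = 6×60 − 183 = 177°; Δλ = -0.8258°.
Transverse Mercator on WGS84 with k₀ = 0.9996 gives E = 466414.701 m, N = 7612997.271 m.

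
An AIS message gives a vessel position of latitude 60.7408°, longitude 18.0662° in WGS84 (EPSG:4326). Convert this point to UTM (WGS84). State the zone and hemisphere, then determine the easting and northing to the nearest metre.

Longitude 18.0662° lies in the 6° band [18°, 24°), giving zone 34; latitude is north of the equator, so 34N.
Zone 34 central meridian λ₀ = 6×34 − 183 = 21°; Δλ = -2.9338°.
Transverse Mercator on WGS84 with k₀ = 0.9996 gives E = 340068.162 m, N = 6737490.405 m.

Zone 34N: E 340068 m, N 6737490 m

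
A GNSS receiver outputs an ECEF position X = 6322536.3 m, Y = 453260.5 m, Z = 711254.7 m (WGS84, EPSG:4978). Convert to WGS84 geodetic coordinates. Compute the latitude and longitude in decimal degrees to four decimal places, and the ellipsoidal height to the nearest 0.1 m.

lat 6.4450°, lon 4.1005°, h 671.9 m

λ = atan2(Y, X) = 4.10050004°; p = √(X²+Y²) = 6338762.5 m.
Bowring's method on WGS84 (a = 6378137 m, b = 6356752.314 m) gives φ = 6.44500016°, h = 671.872 m.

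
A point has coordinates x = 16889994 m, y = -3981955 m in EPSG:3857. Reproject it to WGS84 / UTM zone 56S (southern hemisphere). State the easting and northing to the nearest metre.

Web Mercator inverse (R = 6378137 m) → φ = -33.65039751°, λ = 151.72539759°.
UTM 56S forward: E = 381809.428 m, N = 6275877.609 m.

E 381809 m, N 6275878 m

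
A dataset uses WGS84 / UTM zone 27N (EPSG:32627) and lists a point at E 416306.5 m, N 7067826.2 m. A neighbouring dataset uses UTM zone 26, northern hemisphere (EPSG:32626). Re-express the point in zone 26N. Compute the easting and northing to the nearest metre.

E 712499 m, N 7073880 m

UTM 27N → geographic: φ = 63.72809963°, λ = -22.69480006°.
UTM 26N (λ₀ = -27°) forward: E = 712498.740 m, N = 7073879.721 m.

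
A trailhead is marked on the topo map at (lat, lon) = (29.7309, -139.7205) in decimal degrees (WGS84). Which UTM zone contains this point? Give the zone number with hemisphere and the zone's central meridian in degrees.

UTM zone = ⌊(λ + 180)/6⌋ + 1; -139.7205° ∈ [-144°, -138°) → zone 7.
Hemisphere: N (φ ≥ 0).
Central meridian λ₀ = 6×7 − 183 = -141°.

Zone 7N, central meridian -141°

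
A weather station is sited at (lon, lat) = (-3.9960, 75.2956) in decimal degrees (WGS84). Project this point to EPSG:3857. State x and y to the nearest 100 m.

x -444800 m, y 13060600 m

Web Mercator is spherical with R = a = 6378137 m.
x = R·λ = 6378137 × -0.069743357 = -444832.685 m.
y = R·ln tan(π/4 + φ/2) = 6378137 × 2.047717508 = 13060622.806 m.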